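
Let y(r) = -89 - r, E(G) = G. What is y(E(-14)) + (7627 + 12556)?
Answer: 20108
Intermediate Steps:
y(E(-14)) + (7627 + 12556) = (-89 - 1*(-14)) + (7627 + 12556) = (-89 + 14) + 20183 = -75 + 20183 = 20108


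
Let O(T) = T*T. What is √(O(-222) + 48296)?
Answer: 2*√24395 ≈ 312.38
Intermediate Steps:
O(T) = T²
√(O(-222) + 48296) = √((-222)² + 48296) = √(49284 + 48296) = √97580 = 2*√24395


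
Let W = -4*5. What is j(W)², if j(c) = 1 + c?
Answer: 361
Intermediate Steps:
W = -20
j(W)² = (1 - 20)² = (-19)² = 361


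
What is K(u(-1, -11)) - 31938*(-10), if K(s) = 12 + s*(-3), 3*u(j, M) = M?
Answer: 319403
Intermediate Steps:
u(j, M) = M/3
K(s) = 12 - 3*s
K(u(-1, -11)) - 31938*(-10) = (12 - (-11)) - 31938*(-10) = (12 - 3*(-11/3)) - 1*(-319380) = (12 + 11) + 319380 = 23 + 319380 = 319403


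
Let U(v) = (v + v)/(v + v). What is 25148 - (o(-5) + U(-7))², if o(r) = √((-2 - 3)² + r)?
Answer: 25127 - 4*√5 ≈ 25118.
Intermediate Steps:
U(v) = 1 (U(v) = (2*v)/((2*v)) = (2*v)*(1/(2*v)) = 1)
o(r) = √(25 + r) (o(r) = √((-5)² + r) = √(25 + r))
25148 - (o(-5) + U(-7))² = 25148 - (√(25 - 5) + 1)² = 25148 - (√20 + 1)² = 25148 - (2*√5 + 1)² = 25148 - (1 + 2*√5)²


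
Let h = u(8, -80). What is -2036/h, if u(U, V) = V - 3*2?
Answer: 1018/43 ≈ 23.674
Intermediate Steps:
u(U, V) = -6 + V (u(U, V) = V - 6 = -6 + V)
h = -86 (h = -6 - 80 = -86)
-2036/h = -2036/(-86) = -2036*(-1/86) = 1018/43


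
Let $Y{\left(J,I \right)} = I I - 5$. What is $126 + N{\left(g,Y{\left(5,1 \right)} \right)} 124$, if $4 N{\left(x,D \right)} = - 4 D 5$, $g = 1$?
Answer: $2606$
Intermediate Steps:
$Y{\left(J,I \right)} = -5 + I^{2}$ ($Y{\left(J,I \right)} = I^{2} - 5 = -5 + I^{2}$)
$N{\left(x,D \right)} = - 5 D$ ($N{\left(x,D \right)} = \frac{- 4 D 5}{4} = \frac{\left(-20\right) D}{4} = - 5 D$)
$126 + N{\left(g,Y{\left(5,1 \right)} \right)} 124 = 126 + - 5 \left(-5 + 1^{2}\right) 124 = 126 + - 5 \left(-5 + 1\right) 124 = 126 + \left(-5\right) \left(-4\right) 124 = 126 + 20 \cdot 124 = 126 + 2480 = 2606$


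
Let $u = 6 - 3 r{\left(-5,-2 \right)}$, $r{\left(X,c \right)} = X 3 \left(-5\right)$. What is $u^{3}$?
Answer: $-10503459$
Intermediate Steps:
$r{\left(X,c \right)} = - 15 X$ ($r{\left(X,c \right)} = 3 X \left(-5\right) = - 15 X$)
$u = -219$ ($u = 6 - 3 \left(\left(-15\right) \left(-5\right)\right) = 6 - 225 = -219$)
$u^{3} = \left(-219\right)^{3} = -10503459$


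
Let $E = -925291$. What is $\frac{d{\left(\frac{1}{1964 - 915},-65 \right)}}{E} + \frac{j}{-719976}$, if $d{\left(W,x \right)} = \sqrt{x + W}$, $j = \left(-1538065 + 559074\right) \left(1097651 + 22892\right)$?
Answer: $\frac{1097001512113}{719976} - \frac{6 i \sqrt{1986806}}{970630259} \approx 1.5237 \cdot 10^{6} - 8.7131 \cdot 10^{-6} i$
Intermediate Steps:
$j = -1097001512113$ ($j = \left(-978991\right) 1120543 = -1097001512113$)
$d{\left(W,x \right)} = \sqrt{W + x}$
$\frac{d{\left(\frac{1}{1964 - 915},-65 \right)}}{E} + \frac{j}{-719976} = \frac{\sqrt{\frac{1}{1964 - 915} - 65}}{-925291} - \frac{1097001512113}{-719976} = \sqrt{\frac{1}{1049} - 65} \left(- \frac{1}{925291}\right) - - \frac{1097001512113}{719976} = \sqrt{\frac{1}{1049} - 65} \left(- \frac{1}{925291}\right) + \frac{1097001512113}{719976} = \sqrt{- \frac{68184}{1049}} \left(- \frac{1}{925291}\right) + \frac{1097001512113}{719976} = \frac{6 i \sqrt{1986806}}{1049} \left(- \frac{1}{925291}\right) + \frac{1097001512113}{719976} = - \frac{6 i \sqrt{1986806}}{970630259} + \frac{1097001512113}{719976} = \frac{1097001512113}{719976} - \frac{6 i \sqrt{1986806}}{970630259}$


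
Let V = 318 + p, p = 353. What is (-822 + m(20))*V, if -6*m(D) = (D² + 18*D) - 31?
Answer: -1266177/2 ≈ -6.3309e+5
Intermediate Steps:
V = 671 (V = 318 + 353 = 671)
m(D) = 31/6 - 3*D - D²/6 (m(D) = -((D² + 18*D) - 31)/6 = -(-31 + D² + 18*D)/6 = 31/6 - 3*D - D²/6)
(-822 + m(20))*V = (-822 + (31/6 - 3*20 - ⅙*20²))*671 = (-822 + (31/6 - 60 - ⅙*400))*671 = (-822 + (31/6 - 60 - 200/3))*671 = (-822 - 243/2)*671 = -1887/2*671 = -1266177/2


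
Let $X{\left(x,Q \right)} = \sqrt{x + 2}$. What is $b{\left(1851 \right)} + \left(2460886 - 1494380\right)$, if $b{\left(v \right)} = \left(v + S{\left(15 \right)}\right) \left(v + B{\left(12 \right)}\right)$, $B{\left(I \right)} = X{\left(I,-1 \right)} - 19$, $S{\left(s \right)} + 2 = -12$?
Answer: $4331890 + 1837 \sqrt{14} \approx 4.3388 \cdot 10^{6}$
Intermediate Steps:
$S{\left(s \right)} = -14$ ($S{\left(s \right)} = -2 - 12 = -14$)
$X{\left(x,Q \right)} = \sqrt{2 + x}$
$B{\left(I \right)} = -19 + \sqrt{2 + I}$ ($B{\left(I \right)} = \sqrt{2 + I} - 19 = -19 + \sqrt{2 + I}$)
$b{\left(v \right)} = \left(-14 + v\right) \left(-19 + v + \sqrt{14}\right)$ ($b{\left(v \right)} = \left(v - 14\right) \left(v - \left(19 - \sqrt{2 + 12}\right)\right) = \left(-14 + v\right) \left(v - \left(19 - \sqrt{14}\right)\right) = \left(-14 + v\right) \left(-19 + v + \sqrt{14}\right)$)
$b{\left(1851 \right)} + \left(2460886 - 1494380\right) = \left(266 + 1851^{2} - 61083 - 14 \sqrt{14} + 1851 \sqrt{14}\right) + \left(2460886 - 1494380\right) = \left(266 + 3426201 - 61083 - 14 \sqrt{14} + 1851 \sqrt{14}\right) + 966506 = \left(3365384 + 1837 \sqrt{14}\right) + 966506 = 4331890 + 1837 \sqrt{14}$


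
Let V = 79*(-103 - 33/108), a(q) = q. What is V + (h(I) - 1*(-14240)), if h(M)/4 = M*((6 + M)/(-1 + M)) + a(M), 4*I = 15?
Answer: 2434229/396 ≈ 6147.0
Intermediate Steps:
I = 15/4 (I = (1/4)*15 = 15/4 ≈ 3.7500)
h(M) = 4*M + 4*M*(6 + M)/(-1 + M) (h(M) = 4*(M*((6 + M)/(-1 + M)) + M) = 4*(M*(6 + M)/(-1 + M) + M) = 4*(M + M*(6 + M)/(-1 + M)) = 4*M + 4*M*(6 + M)/(-1 + M))
V = -293801/36 (V = 79*(-103 - 33*1/108) = 79*(-103 - 11/36) = 79*(-3719/36) = -293801/36 ≈ -8161.1)
V + (h(I) - 1*(-14240)) = -293801/36 + (4*(15/4)*(5 + 2*(15/4))/(-1 + 15/4) - 1*(-14240)) = -293801/36 + (4*(15/4)*(5 + 15/2)/(11/4) + 14240) = -293801/36 + (4*(15/4)*(4/11)*(25/2) + 14240) = -293801/36 + (750/11 + 14240) = -293801/36 + 157390/11 = 2434229/396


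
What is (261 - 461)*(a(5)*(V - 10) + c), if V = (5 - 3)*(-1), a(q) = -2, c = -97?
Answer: 14600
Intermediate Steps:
V = -2 (V = 2*(-1) = -2)
(261 - 461)*(a(5)*(V - 10) + c) = (261 - 461)*(-2*(-2 - 10) - 97) = -200*(-2*(-12) - 97) = -200*(24 - 97) = -200*(-73) = 14600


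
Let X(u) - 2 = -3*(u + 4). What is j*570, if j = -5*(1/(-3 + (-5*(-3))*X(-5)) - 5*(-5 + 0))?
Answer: -855475/12 ≈ -71290.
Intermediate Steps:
X(u) = -10 - 3*u (X(u) = 2 - 3*(u + 4) = 2 - 3*(4 + u) = 2 + (-12 - 3*u) = -10 - 3*u)
j = -9005/72 (j = -5*(1/(-3 + (-5*(-3))*(-10 - 3*(-5))) - 5*(-5 + 0)) = -5*(1/(-3 + 15*(-10 + 15)) - 5*(-5)) = -5*(1/(-3 + 15*5) + 25) = -5*(1/(-3 + 75) + 25) = -5*(1/72 + 25) = -5*1801/72 = -9005/72 ≈ -125.07)
j*570 = -9005/72*570 = -855475/12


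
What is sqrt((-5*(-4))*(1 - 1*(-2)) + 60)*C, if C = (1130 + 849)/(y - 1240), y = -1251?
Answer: -3958*sqrt(30)/2491 ≈ -8.7029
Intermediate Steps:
C = -1979/2491 (C = (1130 + 849)/(-1251 - 1240) = 1979/(-2491) = 1979*(-1/2491) = -1979/2491 ≈ -0.79446)
sqrt((-5*(-4))*(1 - 1*(-2)) + 60)*C = sqrt((-5*(-4))*(1 - 1*(-2)) + 60)*(-1979/2491) = sqrt(20*(1 + 2) + 60)*(-1979/2491) = sqrt(20*3 + 60)*(-1979/2491) = sqrt(60 + 60)*(-1979/2491) = sqrt(120)*(-1979/2491) = (2*sqrt(30))*(-1979/2491) = -3958*sqrt(30)/2491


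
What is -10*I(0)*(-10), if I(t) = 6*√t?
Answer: 0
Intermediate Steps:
-10*I(0)*(-10) = -60*√0*(-10) = -60*0*(-10) = -10*0*(-10) = 0*(-10) = 0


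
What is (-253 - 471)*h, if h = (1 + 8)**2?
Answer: -58644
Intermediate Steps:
h = 81 (h = 9**2 = 81)
(-253 - 471)*h = (-253 - 471)*81 = -724*81 = -58644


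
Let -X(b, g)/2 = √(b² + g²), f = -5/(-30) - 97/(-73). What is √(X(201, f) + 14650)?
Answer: √(702628650 - 219*√7751118469)/219 ≈ 119.36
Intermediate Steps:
f = 655/438 (f = -5*(-1/30) - 97*(-1/73) = ⅙ + 97/73 = 655/438 ≈ 1.4954)
X(b, g) = -2*√(b² + g²)
√(X(201, f) + 14650) = √(-2*√(201² + (655/438)²) + 14650) = √(-2*√(40401 + 429025/191844) + 14650) = √(-√7751118469/219 + 14650) = √(14650 - √7751118469/219)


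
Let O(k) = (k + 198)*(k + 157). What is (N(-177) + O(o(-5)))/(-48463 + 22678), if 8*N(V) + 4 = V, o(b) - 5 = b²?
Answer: -340907/206280 ≈ -1.6526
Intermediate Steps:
o(b) = 5 + b²
O(k) = (157 + k)*(198 + k) (O(k) = (198 + k)*(157 + k) = (157 + k)*(198 + k))
N(V) = -½ + V/8
(N(-177) + O(o(-5)))/(-48463 + 22678) = ((-½ + (⅛)*(-177)) + (31086 + (5 + (-5)²)² + 355*(5 + (-5)²)))/(-48463 + 22678) = ((-½ - 177/8) + (31086 + (5 + 25)² + 355*(5 + 25)))/(-25785) = (-181/8 + (31086 + 30² + 355*30))*(-1/25785) = (-181/8 + (31086 + 900 + 10650))*(-1/25785) = (-181/8 + 42636)*(-1/25785) = (340907/8)*(-1/25785) = -340907/206280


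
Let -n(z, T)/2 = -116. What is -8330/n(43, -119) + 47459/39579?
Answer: -159341291/4591164 ≈ -34.706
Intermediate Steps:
n(z, T) = 232 (n(z, T) = -2*(-116) = 232)
-8330/n(43, -119) + 47459/39579 = -8330/232 + 47459/39579 = -8330*1/232 + 47459*(1/39579) = -4165/116 + 47459/39579 = -159341291/4591164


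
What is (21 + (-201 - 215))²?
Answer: 156025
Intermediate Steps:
(21 + (-201 - 215))² = (21 - 416)² = (-395)² = 156025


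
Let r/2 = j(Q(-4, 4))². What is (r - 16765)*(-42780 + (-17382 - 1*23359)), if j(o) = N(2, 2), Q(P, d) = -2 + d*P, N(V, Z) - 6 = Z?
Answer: 1389538877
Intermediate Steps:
N(V, Z) = 6 + Z
Q(P, d) = -2 + P*d
j(o) = 8 (j(o) = 6 + 2 = 8)
r = 128 (r = 2*8² = 2*64 = 128)
(r - 16765)*(-42780 + (-17382 - 1*23359)) = (128 - 16765)*(-42780 + (-17382 - 1*23359)) = -16637*(-42780 + (-17382 - 23359)) = -16637*(-42780 - 40741) = -16637*(-83521) = 1389538877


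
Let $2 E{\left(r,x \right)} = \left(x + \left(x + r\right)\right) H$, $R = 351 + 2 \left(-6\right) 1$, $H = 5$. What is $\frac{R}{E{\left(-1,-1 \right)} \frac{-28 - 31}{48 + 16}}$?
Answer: $\frac{14464}{295} \approx 49.031$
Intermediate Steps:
$R = 339$ ($R = 351 - 12 = 339$)
$E{\left(r,x \right)} = 5 x + \frac{5 r}{2}$ ($E{\left(r,x \right)} = \frac{\left(x + \left(x + r\right)\right) 5}{2} = \frac{\left(x + \left(r + x\right)\right) 5}{2} = \frac{\left(r + 2 x\right) 5}{2} = \frac{5 r + 10 x}{2} = 5 x + \frac{5 r}{2}$)
$\frac{R}{E{\left(-1,-1 \right)} \frac{-28 - 31}{48 + 16}} = \frac{339}{\left(5 \left(-1\right) + \frac{5}{2} \left(-1\right)\right) \frac{-28 - 31}{48 + 16}} = \frac{339}{\left(-5 - \frac{5}{2}\right) \left(- \frac{59}{64}\right)} = \frac{339}{\left(- \frac{15}{2}\right) \left(\left(-59\right) \frac{1}{64}\right)} = \frac{339}{\left(- \frac{15}{2}\right) \left(- \frac{59}{64}\right)} = \frac{339}{\frac{885}{128}} = 339 \cdot \frac{128}{885} = \frac{14464}{295}$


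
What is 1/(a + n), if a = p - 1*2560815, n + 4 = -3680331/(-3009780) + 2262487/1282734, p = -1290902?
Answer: -214485952140/826139405480753617 ≈ -2.5962e-7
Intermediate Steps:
n = -217361929237/214485952140 (n = -4 + (-3680331/(-3009780) + 2262487/1282734) = -4 + (-3680331*(-1/3009780) + 2262487*(1/1282734)) = -4 + (1226777/1003260 + 2262487/1282734) = -4 + 640581879323/214485952140 = -217361929237/214485952140 ≈ -1.0134)
a = -3851717 (a = -1290902 - 1*2560815 = -1290902 - 2560815 = -3851717)
1/(a + n) = 1/(-3851717 - 217361929237/214485952140) = 1/(-826139405480753617/214485952140) = -214485952140/826139405480753617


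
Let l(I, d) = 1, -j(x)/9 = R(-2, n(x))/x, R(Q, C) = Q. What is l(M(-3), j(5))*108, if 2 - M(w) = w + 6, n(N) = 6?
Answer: 108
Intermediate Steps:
M(w) = -4 - w (M(w) = 2 - (w + 6) = 2 - (6 + w) = 2 + (-6 - w) = -4 - w)
j(x) = 18/x (j(x) = -(-18)/x = 18/x)
l(M(-3), j(5))*108 = 1*108 = 108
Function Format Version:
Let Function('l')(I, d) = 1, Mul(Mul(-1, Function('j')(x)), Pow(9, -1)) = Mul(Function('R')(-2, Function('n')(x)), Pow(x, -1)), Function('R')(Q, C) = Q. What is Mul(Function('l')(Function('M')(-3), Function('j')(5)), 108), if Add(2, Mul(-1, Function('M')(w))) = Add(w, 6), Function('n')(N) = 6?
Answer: 108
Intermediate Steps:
Function('M')(w) = Add(-4, Mul(-1, w)) (Function('M')(w) = Add(2, Mul(-1, Add(w, 6))) = Add(2, Mul(-1, Add(6, w))) = Add(2, Add(-6, Mul(-1, w))) = Add(-4, Mul(-1, w)))
Function('j')(x) = Mul(18, Pow(x, -1)) (Function('j')(x) = Mul(-9, Mul(-2, Pow(x, -1))) = Mul(18, Pow(x, -1)))
Mul(Function('l')(Function('M')(-3), Function('j')(5)), 108) = Mul(1, 108) = 108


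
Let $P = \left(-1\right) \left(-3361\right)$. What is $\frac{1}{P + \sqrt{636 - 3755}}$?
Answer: $\frac{3361}{11299440} - \frac{i \sqrt{3119}}{11299440} \approx 0.00029745 - 4.9425 \cdot 10^{-6} i$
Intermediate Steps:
$P = 3361$
$\frac{1}{P + \sqrt{636 - 3755}} = \frac{1}{3361 + \sqrt{636 - 3755}} = \frac{1}{3361 + \sqrt{-3119}} = \frac{1}{3361 + i \sqrt{3119}}$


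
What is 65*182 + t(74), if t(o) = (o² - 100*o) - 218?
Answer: 9688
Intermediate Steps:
t(o) = -218 + o² - 100*o
65*182 + t(74) = 65*182 + (-218 + 74² - 100*74) = 11830 + (-218 + 5476 - 7400) = 11830 - 2142 = 9688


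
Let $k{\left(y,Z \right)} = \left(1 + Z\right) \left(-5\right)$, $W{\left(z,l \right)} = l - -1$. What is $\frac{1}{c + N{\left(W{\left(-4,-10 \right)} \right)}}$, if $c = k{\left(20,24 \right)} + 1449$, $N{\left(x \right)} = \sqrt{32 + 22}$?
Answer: $\frac{662}{876461} - \frac{3 \sqrt{6}}{1752922} \approx 0.00075112$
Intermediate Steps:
$W{\left(z,l \right)} = 1 + l$ ($W{\left(z,l \right)} = l + 1 = 1 + l$)
$k{\left(y,Z \right)} = -5 - 5 Z$
$N{\left(x \right)} = 3 \sqrt{6}$ ($N{\left(x \right)} = \sqrt{54} = 3 \sqrt{6}$)
$c = 1324$ ($c = \left(-5 - 120\right) + 1449 = -125 + 1449 = 1324$)
$\frac{1}{c + N{\left(W{\left(-4,-10 \right)} \right)}} = \frac{1}{1324 + 3 \sqrt{6}}$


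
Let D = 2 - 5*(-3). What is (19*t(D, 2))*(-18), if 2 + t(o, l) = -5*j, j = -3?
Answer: -4446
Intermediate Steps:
D = 17 (D = 2 + 15 = 17)
t(o, l) = 13 (t(o, l) = -2 - 5*(-3) = -2 + 15 = 13)
(19*t(D, 2))*(-18) = (19*13)*(-18) = 247*(-18) = -4446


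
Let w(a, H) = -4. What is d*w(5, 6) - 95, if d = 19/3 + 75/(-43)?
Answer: -14623/129 ≈ -113.36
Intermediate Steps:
d = 592/129 (d = 19*(⅓) + 75*(-1/43) = 19/3 - 75/43 = 592/129 ≈ 4.5891)
d*w(5, 6) - 95 = (592/129)*(-4) - 95 = -2368/129 - 95 = -14623/129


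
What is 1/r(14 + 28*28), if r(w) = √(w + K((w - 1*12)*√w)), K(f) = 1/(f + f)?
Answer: 6*√34846/√(1001055888 + √798) ≈ 0.035400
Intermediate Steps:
K(f) = 1/(2*f)
r(w) = √(w + 1/(2*√w*(-12 + w))) (r(w) = √(w + 1/(2*(((w - 1*12)*√w)))) = √(w + 1/(2*(((w - 12)*√w)))) = √(w + 1/(2*(((-12 + w)*√w)))) = √(w + 1/(2*((√w*(-12 + w))))) = √(w + (1/(√w*(-12 + w)))/2) = √(w + 1/(2*√w*(-12 + w))))
1/r(14 + 28*28) = 1/(√(4*(14 + 28*28) + 2/(√(14 + 28*28)*(-12 + (14 + 28*28))))/2) = 1/(√(4*(14 + 784) + 2/(√(14 + 784)*(-12 + (14 + 784))))/2) = 1/(√(4*798 + 2/(√798*(-12 + 798)))/2) = 1/(√(3192 + 2*(√798/798)/786)/2) = 1/(√(3192 + 2*(√798/798)*(1/786))/2) = 1/(√(3192 + √798/313614)/2) = 2/√(3192 + √798/313614)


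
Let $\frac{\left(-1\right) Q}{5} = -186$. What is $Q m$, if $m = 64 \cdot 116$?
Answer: $6904320$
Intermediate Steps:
$Q = 930$ ($Q = \left(-5\right) \left(-186\right) = 930$)
$m = 7424$
$Q m = 930 \cdot 7424 = 6904320$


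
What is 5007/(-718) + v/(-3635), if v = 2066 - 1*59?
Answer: -19641471/2609930 ≈ -7.5257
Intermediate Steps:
v = 2007 (v = 2066 - 59 = 2007)
5007/(-718) + v/(-3635) = 5007/(-718) + 2007/(-3635) = 5007*(-1/718) + 2007*(-1/3635) = -5007/718 - 2007/3635 = -19641471/2609930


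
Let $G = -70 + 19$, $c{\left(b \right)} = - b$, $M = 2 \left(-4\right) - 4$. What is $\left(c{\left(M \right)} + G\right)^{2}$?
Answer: $1521$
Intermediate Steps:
$M = -12$ ($M = -8 - 4 = -12$)
$G = -51$
$\left(c{\left(M \right)} + G\right)^{2} = \left(\left(-1\right) \left(-12\right) - 51\right)^{2} = \left(12 - 51\right)^{2} = \left(-39\right)^{2} = 1521$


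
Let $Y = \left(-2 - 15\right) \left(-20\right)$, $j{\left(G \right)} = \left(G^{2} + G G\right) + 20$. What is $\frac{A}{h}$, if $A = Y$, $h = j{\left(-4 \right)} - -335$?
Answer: $\frac{340}{387} \approx 0.87855$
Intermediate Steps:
$j{\left(G \right)} = 20 + 2 G^{2}$ ($j{\left(G \right)} = \left(G^{2} + G^{2}\right) + 20 = 2 G^{2} + 20 = 20 + 2 G^{2}$)
$h = 387$ ($h = \left(20 + 2 \left(-4\right)^{2}\right) - -335 = \left(20 + 2 \cdot 16\right) + 335 = \left(20 + 32\right) + 335 = 52 + 335 = 387$)
$Y = 340$ ($Y = \left(-2 - 15\right) \left(-20\right) = \left(-17\right) \left(-20\right) = 340$)
$A = 340$
$\frac{A}{h} = \frac{340}{387}$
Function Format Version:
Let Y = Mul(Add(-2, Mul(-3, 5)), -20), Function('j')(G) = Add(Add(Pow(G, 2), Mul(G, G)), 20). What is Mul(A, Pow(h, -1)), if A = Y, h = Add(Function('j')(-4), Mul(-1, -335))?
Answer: Rational(340, 387) ≈ 0.87855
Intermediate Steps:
Function('j')(G) = Add(20, Mul(2, Pow(G, 2))) (Function('j')(G) = Add(Add(Pow(G, 2), Pow(G, 2)), 20) = Add(Mul(2, Pow(G, 2)), 20) = Add(20, Mul(2, Pow(G, 2))))
h = 387 (h = Add(Add(20, Mul(2, Pow(-4, 2))), Mul(-1, -335)) = Add(Add(20, Mul(2, 16)), 335) = Add(Add(20, 32), 335) = Add(52, 335) = 387)
Y = 340 (Y = Mul(Add(-2, -15), -20) = Mul(-17, -20) = 340)
A = 340
Mul(A, Pow(h, -1)) = Mul(340, Pow(387, -1)) = Mul(340, Rational(1, 387)) = Rational(340, 387)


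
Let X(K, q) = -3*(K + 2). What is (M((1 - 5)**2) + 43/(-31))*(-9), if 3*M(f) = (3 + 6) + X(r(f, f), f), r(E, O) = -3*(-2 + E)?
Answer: -11610/31 ≈ -374.52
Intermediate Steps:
r(E, O) = 6 - 3*E
X(K, q) = -6 - 3*K (X(K, q) = -3*(2 + K) = -6 - 3*K)
M(f) = -5 + 3*f (M(f) = ((3 + 6) + (-6 - 3*(6 - 3*f)))/3 = (9 + (-6 + (-18 + 9*f)))/3 = (9 + (-24 + 9*f))/3 = (-15 + 9*f)/3 = -5 + 3*f)
(M((1 - 5)**2) + 43/(-31))*(-9) = ((-5 + 3*(1 - 5)**2) + 43/(-31))*(-9) = ((-5 + 3*(-4)**2) + 43*(-1/31))*(-9) = ((-5 + 3*16) - 43/31)*(-9) = ((-5 + 48) - 43/31)*(-9) = (43 - 43/31)*(-9) = (1290/31)*(-9) = -11610/31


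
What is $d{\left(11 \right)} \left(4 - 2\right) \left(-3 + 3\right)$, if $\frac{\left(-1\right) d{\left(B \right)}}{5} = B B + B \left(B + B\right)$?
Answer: $0$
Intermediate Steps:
$d{\left(B \right)} = - 15 B^{2}$ ($d{\left(B \right)} = - 5 \left(B B + B \left(B + B\right)\right) = - 5 \left(B^{2} + B 2 B\right) = - 5 \left(B^{2} + 2 B^{2}\right) = - 5 \cdot 3 B^{2} = - 15 B^{2}$)
$d{\left(11 \right)} \left(4 - 2\right) \left(-3 + 3\right) = - 15 \cdot 11^{2} \left(4 - 2\right) \left(-3 + 3\right) = \left(-15\right) 121 \cdot 2 \cdot 0 = \left(-1815\right) 0 = 0$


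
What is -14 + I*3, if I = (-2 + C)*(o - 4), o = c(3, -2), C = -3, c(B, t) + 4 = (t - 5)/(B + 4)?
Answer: 121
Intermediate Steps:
c(B, t) = -4 + (-5 + t)/(4 + B) (c(B, t) = -4 + (t - 5)/(B + 4) = -4 + (-5 + t)/(4 + B))
o = -5 (o = (-21 - 2 - 4*3)/(4 + 3) = (-21 - 2 - 12)/7 = (⅐)*(-35) = -5)
I = 45 (I = (-2 - 3)*(-5 - 4) = -5*(-9) = 45)
-14 + I*3 = -14 + 45*3 = -14 + 135 = 121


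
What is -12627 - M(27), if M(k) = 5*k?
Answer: -12762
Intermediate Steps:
-12627 - M(27) = -12627 - 5*27 = -12627 - 1*135 = -12627 - 135 = -12762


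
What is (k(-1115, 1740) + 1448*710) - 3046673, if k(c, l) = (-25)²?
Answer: -2017968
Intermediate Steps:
k(c, l) = 625
(k(-1115, 1740) + 1448*710) - 3046673 = (625 + 1448*710) - 3046673 = (625 + 1028080) - 3046673 = 1028705 - 3046673 = -2017968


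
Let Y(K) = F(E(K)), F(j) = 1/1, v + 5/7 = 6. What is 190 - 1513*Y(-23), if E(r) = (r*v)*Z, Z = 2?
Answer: -1323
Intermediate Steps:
v = 37/7 (v = -5/7 + 6 = 37/7 ≈ 5.2857)
E(r) = 74*r/7 (E(r) = (r*(37/7))*2 = (37*r/7)*2 = 74*r/7)
F(j) = 1
Y(K) = 1
190 - 1513*Y(-23) = 190 - 1513*1 = 190 - 1513 = -1323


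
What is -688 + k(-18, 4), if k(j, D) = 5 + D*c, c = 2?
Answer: -675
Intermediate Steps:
k(j, D) = 5 + 2*D (k(j, D) = 5 + D*2 = 5 + 2*D)
-688 + k(-18, 4) = -688 + (5 + 2*4) = -688 + (5 + 8) = -688 + 13 = -675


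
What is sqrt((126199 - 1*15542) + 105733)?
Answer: sqrt(216390) ≈ 465.18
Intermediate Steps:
sqrt((126199 - 1*15542) + 105733) = sqrt((126199 - 15542) + 105733) = sqrt(110657 + 105733) = sqrt(216390)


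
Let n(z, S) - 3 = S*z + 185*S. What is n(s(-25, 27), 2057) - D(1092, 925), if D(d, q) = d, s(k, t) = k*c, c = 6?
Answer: 70906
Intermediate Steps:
s(k, t) = 6*k (s(k, t) = k*6 = 6*k)
n(z, S) = 3 + 185*S + S*z (n(z, S) = 3 + (S*z + 185*S) = 3 + (185*S + S*z) = 3 + 185*S + S*z)
n(s(-25, 27), 2057) - D(1092, 925) = (3 + 185*2057 + 2057*(6*(-25))) - 1*1092 = (3 + 380545 + 2057*(-150)) - 1092 = (3 + 380545 - 308550) - 1092 = 71998 - 1092 = 70906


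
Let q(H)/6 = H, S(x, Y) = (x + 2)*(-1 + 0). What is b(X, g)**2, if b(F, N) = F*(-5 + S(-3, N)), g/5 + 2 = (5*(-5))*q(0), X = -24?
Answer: 9216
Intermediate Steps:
S(x, Y) = -2 - x (S(x, Y) = (2 + x)*(-1) = -2 - x)
q(H) = 6*H
g = -10 (g = -10 + 5*((5*(-5))*(6*0)) = -10 + 5*(-25*0) = -10 + 5*0 = -10 + 0 = -10)
b(F, N) = -4*F (b(F, N) = F*(-5 + (-2 - 1*(-3))) = F*(-5 + (-2 + 3)) = F*(-5 + 1) = F*(-4) = -4*F)
b(X, g)**2 = (-4*(-24))**2 = 96**2 = 9216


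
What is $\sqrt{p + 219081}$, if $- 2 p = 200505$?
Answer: $\frac{\sqrt{475314}}{2} \approx 344.71$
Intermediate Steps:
$p = - \frac{200505}{2}$ ($p = \left(- \frac{1}{2}\right) 200505 = - \frac{200505}{2} \approx -1.0025 \cdot 10^{5}$)
$\sqrt{p + 219081} = \sqrt{- \frac{200505}{2} + 219081} = \sqrt{\frac{237657}{2}} = \frac{\sqrt{475314}}{2}$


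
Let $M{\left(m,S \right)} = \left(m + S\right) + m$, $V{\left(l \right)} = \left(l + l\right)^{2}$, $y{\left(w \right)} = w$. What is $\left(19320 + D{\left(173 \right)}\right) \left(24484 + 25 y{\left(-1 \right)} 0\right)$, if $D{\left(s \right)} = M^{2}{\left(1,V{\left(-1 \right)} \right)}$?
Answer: $473912304$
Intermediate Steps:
$V{\left(l \right)} = 4 l^{2}$ ($V{\left(l \right)} = \left(2 l\right)^{2} = 4 l^{2}$)
$M{\left(m,S \right)} = S + 2 m$ ($M{\left(m,S \right)} = \left(S + m\right) + m = S + 2 m$)
$D{\left(s \right)} = 36$ ($D{\left(s \right)} = \left(4 \left(-1\right)^{2} + 2 \cdot 1\right)^{2} = \left(4 \cdot 1 + 2\right)^{2} = \left(4 + 2\right)^{2} = 6^{2} = 36$)
$\left(19320 + D{\left(173 \right)}\right) \left(24484 + 25 y{\left(-1 \right)} 0\right) = \left(19320 + 36\right) \left(24484 + 25 \left(-1\right) 0\right) = 19356 \left(24484 - 0\right) = 19356 \left(24484 + 0\right) = 19356 \cdot 24484 = 473912304$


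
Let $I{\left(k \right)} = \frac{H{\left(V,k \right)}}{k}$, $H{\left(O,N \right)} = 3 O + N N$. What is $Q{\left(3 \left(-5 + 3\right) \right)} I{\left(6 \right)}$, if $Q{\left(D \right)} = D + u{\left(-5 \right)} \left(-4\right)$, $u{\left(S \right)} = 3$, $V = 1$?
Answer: $-117$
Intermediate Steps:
$H{\left(O,N \right)} = N^{2} + 3 O$ ($H{\left(O,N \right)} = 3 O + N^{2} = N^{2} + 3 O$)
$Q{\left(D \right)} = -12 + D$ ($Q{\left(D \right)} = D + 3 \left(-4\right) = D - 12 = -12 + D$)
$I{\left(k \right)} = \frac{3 + k^{2}}{k}$ ($I{\left(k \right)} = \frac{k^{2} + 3 \cdot 1}{k} = \frac{k^{2} + 3}{k} = \frac{3 + k^{2}}{k}$)
$Q{\left(3 \left(-5 + 3\right) \right)} I{\left(6 \right)} = \left(-12 + 3 \left(-5 + 3\right)\right) \left(6 + \frac{3}{6}\right) = \left(-12 + 3 \left(-2\right)\right) \left(6 + 3 \cdot \frac{1}{6}\right) = \left(-12 - 6\right) \left(6 + \frac{1}{2}\right) = \left(-18\right) \frac{13}{2} = -117$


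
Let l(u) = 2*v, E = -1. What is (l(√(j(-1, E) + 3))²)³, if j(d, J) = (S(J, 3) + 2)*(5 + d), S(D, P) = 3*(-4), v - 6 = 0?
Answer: 2985984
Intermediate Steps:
v = 6 (v = 6 + 0 = 6)
S(D, P) = -12
j(d, J) = -50 - 10*d (j(d, J) = (-12 + 2)*(5 + d) = -10*(5 + d) = -50 - 10*d)
l(u) = 12 (l(u) = 2*6 = 12)
(l(√(j(-1, E) + 3))²)³ = (12²)³ = 144³ = 2985984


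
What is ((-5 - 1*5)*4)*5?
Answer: -200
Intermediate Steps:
((-5 - 1*5)*4)*5 = ((-5 - 5)*4)*5 = -10*4*5 = -40*5 = -200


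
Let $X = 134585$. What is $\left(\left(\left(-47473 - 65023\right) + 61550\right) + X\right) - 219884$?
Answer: $-136245$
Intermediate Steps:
$\left(\left(\left(-47473 - 65023\right) + 61550\right) + X\right) - 219884 = \left(\left(\left(-47473 - 65023\right) + 61550\right) + 134585\right) - 219884 = \left(\left(-112496 + 61550\right) + 134585\right) - 219884 = \left(-50946 + 134585\right) - 219884 = 83639 - 219884 = -136245$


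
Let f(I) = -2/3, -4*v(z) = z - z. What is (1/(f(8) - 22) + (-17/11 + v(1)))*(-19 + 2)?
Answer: 1189/44 ≈ 27.023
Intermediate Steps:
v(z) = 0 (v(z) = -(z - z)/4 = -¼*0 = 0)
f(I) = -⅔ (f(I) = -2*⅓ = -⅔)
(1/(f(8) - 22) + (-17/11 + v(1)))*(-19 + 2) = (1/(-⅔ - 22) + (-17/11 + 0))*(-19 + 2) = (1/(-68/3) + (-17*1/11 + 0))*(-17) = (-3/68 + (-17/11 + 0))*(-17) = (-3/68 - 17/11)*(-17) = -1189/748*(-17) = 1189/44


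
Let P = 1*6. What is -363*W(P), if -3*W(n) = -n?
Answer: -726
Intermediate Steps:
P = 6
W(n) = n/3 (W(n) = -(-1)*n/3 = n/3)
-363*W(P) = -121*6 = -363*2 = -726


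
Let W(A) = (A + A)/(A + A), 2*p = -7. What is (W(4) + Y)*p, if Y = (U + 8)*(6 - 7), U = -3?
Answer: 14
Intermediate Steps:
p = -7/2 (p = (1/2)*(-7) = -7/2 ≈ -3.5000)
Y = -5 (Y = (-3 + 8)*(6 - 7) = 5*(-1) = -5)
W(A) = 1 (W(A) = (2*A)/((2*A)) = (2*A)*(1/(2*A)) = 1)
(W(4) + Y)*p = (1 - 5)*(-7/2) = -4*(-7/2) = 14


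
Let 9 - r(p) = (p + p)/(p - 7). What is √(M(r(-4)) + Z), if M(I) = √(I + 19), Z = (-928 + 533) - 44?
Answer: √(-53119 + 110*√33)/11 ≈ 20.827*I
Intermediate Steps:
Z = -439 (Z = -395 - 44 = -439)
r(p) = 9 - 2*p/(-7 + p) (r(p) = 9 - (p + p)/(p - 7) = 9 - 2*p/(-7 + p))
M(I) = √(19 + I)
√(M(r(-4)) + Z) = √(√(19 + 7*(-9 - 4)/(-7 - 4)) - 439) = √(√(19 + 7*(-13)/(-11)) - 439) = √(√(19 + 7*(-1/11)*(-13)) - 439) = √(√(19 + 91/11) - 439) = √(√(300/11) - 439) = √(10*√33/11 - 439) = √(-439 + 10*√33/11)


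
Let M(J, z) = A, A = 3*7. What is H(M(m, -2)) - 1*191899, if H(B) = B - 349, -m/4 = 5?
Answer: -192227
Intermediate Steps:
A = 21
m = -20 (m = -4*5 = -20)
M(J, z) = 21
H(B) = -349 + B
H(M(m, -2)) - 1*191899 = (-349 + 21) - 1*191899 = -328 - 191899 = -192227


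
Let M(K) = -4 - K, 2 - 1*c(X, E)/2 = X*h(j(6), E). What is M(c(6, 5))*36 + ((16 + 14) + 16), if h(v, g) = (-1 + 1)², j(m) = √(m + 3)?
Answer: -242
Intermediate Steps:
j(m) = √(3 + m)
h(v, g) = 0 (h(v, g) = 0² = 0)
c(X, E) = 4 (c(X, E) = 4 - 2*X*0 = 4 - 2*0 = 4 + 0 = 4)
M(c(6, 5))*36 + ((16 + 14) + 16) = (-4 - 1*4)*36 + ((16 + 14) + 16) = (-4 - 4)*36 + (30 + 16) = -8*36 + 46 = -288 + 46 = -242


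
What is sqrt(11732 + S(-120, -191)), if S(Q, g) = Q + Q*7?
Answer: 2*sqrt(2693) ≈ 103.79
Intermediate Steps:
S(Q, g) = 8*Q (S(Q, g) = Q + 7*Q = 8*Q)
sqrt(11732 + S(-120, -191)) = sqrt(11732 + 8*(-120)) = sqrt(11732 - 960) = sqrt(10772) = 2*sqrt(2693)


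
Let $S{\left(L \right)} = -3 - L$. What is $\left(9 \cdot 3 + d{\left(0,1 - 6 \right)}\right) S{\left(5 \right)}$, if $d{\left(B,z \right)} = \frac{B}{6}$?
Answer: $-216$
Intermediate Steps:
$d{\left(B,z \right)} = \frac{B}{6}$ ($d{\left(B,z \right)} = B \frac{1}{6} = \frac{B}{6}$)
$\left(9 \cdot 3 + d{\left(0,1 - 6 \right)}\right) S{\left(5 \right)} = \left(9 \cdot 3 + \frac{1}{6} \cdot 0\right) \left(-3 - 5\right) = \left(27 + 0\right) \left(-3 - 5\right) = 27 \left(-8\right) = -216$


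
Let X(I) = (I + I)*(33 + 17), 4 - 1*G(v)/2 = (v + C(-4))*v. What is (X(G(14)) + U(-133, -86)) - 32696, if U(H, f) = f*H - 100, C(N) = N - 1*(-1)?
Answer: -51358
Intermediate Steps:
C(N) = 1 + N (C(N) = N + 1 = 1 + N)
G(v) = 8 - 2*v*(-3 + v) (G(v) = 8 - 2*(v + (1 - 4))*v = 8 - 2*(v - 3)*v = 8 - 2*(-3 + v)*v = 8 - 2*v*(-3 + v))
U(H, f) = -100 + H*f (U(H, f) = H*f - 100 = -100 + H*f)
X(I) = 100*I (X(I) = (2*I)*50 = 100*I)
(X(G(14)) + U(-133, -86)) - 32696 = (100*(8 - 2*14² + 6*14) + (-100 - 133*(-86))) - 32696 = (100*(8 - 2*196 + 84) + (-100 + 11438)) - 32696 = (100*(8 - 392 + 84) + 11338) - 32696 = (100*(-300) + 11338) - 32696 = (-30000 + 11338) - 32696 = -18662 - 32696 = -51358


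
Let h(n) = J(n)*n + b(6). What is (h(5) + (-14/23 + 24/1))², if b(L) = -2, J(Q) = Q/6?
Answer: 12439729/19044 ≈ 653.21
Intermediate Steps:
J(Q) = Q/6 (J(Q) = Q*(⅙) = Q/6)
h(n) = -2 + n²/6 (h(n) = (n/6)*n - 2 = n²/6 - 2 = -2 + n²/6)
(h(5) + (-14/23 + 24/1))² = ((-2 + (⅙)*5²) + (-14/23 + 24/1))² = ((-2 + (⅙)*25) + (-14*1/23 + 24*1))² = ((-2 + 25/6) + (-14/23 + 24))² = (13/6 + 538/23)² = (3527/138)² = 12439729/19044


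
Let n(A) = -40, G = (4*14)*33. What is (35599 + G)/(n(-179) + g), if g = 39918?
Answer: 37447/39878 ≈ 0.93904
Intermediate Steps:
G = 1848 (G = 56*33 = 1848)
(35599 + G)/(n(-179) + g) = (35599 + 1848)/(-40 + 39918) = 37447/39878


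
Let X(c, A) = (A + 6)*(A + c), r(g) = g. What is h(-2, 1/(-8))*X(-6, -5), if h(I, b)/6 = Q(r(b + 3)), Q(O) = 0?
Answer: 0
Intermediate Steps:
X(c, A) = (6 + A)*(A + c)
h(I, b) = 0 (h(I, b) = 6*0 = 0)
h(-2, 1/(-8))*X(-6, -5) = 0*((-5)² + 6*(-5) + 6*(-6) - 5*(-6)) = 0*(25 - 30 - 36 + 30) = 0*(-11) = 0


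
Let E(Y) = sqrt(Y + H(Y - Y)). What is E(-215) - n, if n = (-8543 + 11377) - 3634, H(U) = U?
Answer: 800 + I*sqrt(215) ≈ 800.0 + 14.663*I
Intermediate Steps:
E(Y) = sqrt(Y) (E(Y) = sqrt(Y + (Y - Y)) = sqrt(Y + 0) = sqrt(Y))
n = -800 (n = 2834 - 3634 = -800)
E(-215) - n = sqrt(-215) - 1*(-800) = I*sqrt(215) + 800 = 800 + I*sqrt(215)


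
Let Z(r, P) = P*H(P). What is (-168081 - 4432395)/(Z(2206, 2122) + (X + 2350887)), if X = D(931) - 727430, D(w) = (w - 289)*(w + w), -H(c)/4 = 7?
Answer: -511164/306605 ≈ -1.6672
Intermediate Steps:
H(c) = -28 (H(c) = -4*7 = -28)
D(w) = 2*w*(-289 + w) (D(w) = (-289 + w)*(2*w) = 2*w*(-289 + w))
X = 467974 (X = 2*931*(-289 + 931) - 727430 = 2*931*642 - 727430 = 1195404 - 727430 = 467974)
Z(r, P) = -28*P (Z(r, P) = P*(-28) = -28*P)
(-168081 - 4432395)/(Z(2206, 2122) + (X + 2350887)) = (-168081 - 4432395)/(-28*2122 + (467974 + 2350887)) = -4600476/(-59416 + 2818861) = -4600476/2759445 = -4600476*1/2759445 = -511164/306605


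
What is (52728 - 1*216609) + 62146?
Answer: -101735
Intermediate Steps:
(52728 - 1*216609) + 62146 = (52728 - 216609) + 62146 = -163881 + 62146 = -101735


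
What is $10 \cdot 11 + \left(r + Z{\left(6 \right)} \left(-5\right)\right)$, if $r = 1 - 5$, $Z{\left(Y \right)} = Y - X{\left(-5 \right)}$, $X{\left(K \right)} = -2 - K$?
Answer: $91$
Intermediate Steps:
$Z{\left(Y \right)} = -3 + Y$ ($Z{\left(Y \right)} = Y - \left(-2 - -5\right) = Y - \left(-2 + 5\right) = Y - 3 = -3 + Y$)
$r = -4$
$10 \cdot 11 + \left(r + Z{\left(6 \right)} \left(-5\right)\right) = 10 \cdot 11 + \left(-4 + \left(-3 + 6\right) \left(-5\right)\right) = 110 + \left(-4 + 3 \left(-5\right)\right) = 110 - 19 = 91$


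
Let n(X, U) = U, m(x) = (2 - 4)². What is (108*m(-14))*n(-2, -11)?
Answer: -4752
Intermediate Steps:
m(x) = 4 (m(x) = (-2)² = 4)
(108*m(-14))*n(-2, -11) = (108*4)*(-11) = 432*(-11) = -4752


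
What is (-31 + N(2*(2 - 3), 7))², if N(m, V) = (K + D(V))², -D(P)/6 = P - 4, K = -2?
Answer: 136161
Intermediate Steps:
D(P) = 24 - 6*P (D(P) = -6*(P - 4) = -6*(-4 + P) = 24 - 6*P)
N(m, V) = (22 - 6*V)² (N(m, V) = (-2 + (24 - 6*V))² = (22 - 6*V)²)
(-31 + N(2*(2 - 3), 7))² = (-31 + 4*(-11 + 3*7)²)² = (-31 + 4*(-11 + 21)²)² = (-31 + 4*10²)² = (-31 + 4*100)² = (-31 + 400)² = 369² = 136161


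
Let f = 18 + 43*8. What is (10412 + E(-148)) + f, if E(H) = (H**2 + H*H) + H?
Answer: 54434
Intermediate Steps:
E(H) = H + 2*H**2 (E(H) = (H**2 + H**2) + H = 2*H**2 + H = H + 2*H**2)
f = 362 (f = 18 + 344 = 362)
(10412 + E(-148)) + f = (10412 - 148*(1 + 2*(-148))) + 362 = (10412 - 148*(1 - 296)) + 362 = (10412 - 148*(-295)) + 362 = (10412 + 43660) + 362 = 54072 + 362 = 54434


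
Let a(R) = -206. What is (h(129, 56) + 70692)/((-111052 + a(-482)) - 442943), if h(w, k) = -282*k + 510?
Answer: -55410/554201 ≈ -0.099982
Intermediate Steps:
h(w, k) = 510 - 282*k
(h(129, 56) + 70692)/((-111052 + a(-482)) - 442943) = ((510 - 282*56) + 70692)/((-111052 - 206) - 442943) = ((510 - 15792) + 70692)/(-111258 - 442943) = (-15282 + 70692)/(-554201) = 55410*(-1/554201) = -55410/554201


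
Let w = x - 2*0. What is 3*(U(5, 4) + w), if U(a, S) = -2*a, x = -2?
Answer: -36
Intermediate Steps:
w = -2 (w = -2 - 2*0 = -2 + 0 = -2)
3*(U(5, 4) + w) = 3*(-2*5 - 2) = 3*(-10 - 2) = 3*(-12) = -36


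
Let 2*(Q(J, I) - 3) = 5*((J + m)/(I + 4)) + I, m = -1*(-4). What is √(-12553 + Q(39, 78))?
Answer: I*√84115149/82 ≈ 111.85*I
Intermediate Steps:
m = 4
Q(J, I) = 3 + I/2 + 5*(4 + J)/(2*(4 + I)) (Q(J, I) = 3 + (5*((J + 4)/(I + 4)) + I)/2 = 3 + (5*((4 + J)/(4 + I)) + I)/2 = 3 + (5*(4 + J)/(4 + I) + I)/2 = 3 + (I + 5*(4 + J)/(4 + I))/2 = 3 + (I/2 + 5*(4 + J)/(2*(4 + I))) = 3 + I/2 + 5*(4 + J)/(2*(4 + I)))
√(-12553 + Q(39, 78)) = √(-12553 + (44 + 78² + 5*39 + 10*78)/(2*(4 + 78))) = √(-12553 + (½)*(44 + 6084 + 195 + 780)/82) = √(-12553 + (½)*(1/82)*7103) = √(-12553 + 7103/164) = √(-2051589/164) = I*√84115149/82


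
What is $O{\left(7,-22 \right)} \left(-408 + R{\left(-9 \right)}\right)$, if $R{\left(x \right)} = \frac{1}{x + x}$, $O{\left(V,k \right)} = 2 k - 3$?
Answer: $\frac{345215}{18} \approx 19179.0$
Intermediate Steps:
$O{\left(V,k \right)} = -3 + 2 k$
$R{\left(x \right)} = \frac{1}{2 x}$
$O{\left(7,-22 \right)} \left(-408 + R{\left(-9 \right)}\right) = \left(-3 + 2 \left(-22\right)\right) \left(-408 + \frac{1}{2 \left(-9\right)}\right) = \left(-3 - 44\right) \left(-408 + \frac{1}{2} \left(- \frac{1}{9}\right)\right) = - 47 \left(-408 - \frac{1}{18}\right) = \left(-47\right) \left(- \frac{7345}{18}\right) = \frac{345215}{18}$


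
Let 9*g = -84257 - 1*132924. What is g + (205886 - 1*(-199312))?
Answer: 3429601/9 ≈ 3.8107e+5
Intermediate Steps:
g = -217181/9 (g = (-84257 - 1*132924)/9 = (-84257 - 132924)/9 = (1/9)*(-217181) = -217181/9 ≈ -24131.)
g + (205886 - 1*(-199312)) = -217181/9 + (205886 - 1*(-199312)) = -217181/9 + (205886 + 199312) = -217181/9 + 405198 = 3429601/9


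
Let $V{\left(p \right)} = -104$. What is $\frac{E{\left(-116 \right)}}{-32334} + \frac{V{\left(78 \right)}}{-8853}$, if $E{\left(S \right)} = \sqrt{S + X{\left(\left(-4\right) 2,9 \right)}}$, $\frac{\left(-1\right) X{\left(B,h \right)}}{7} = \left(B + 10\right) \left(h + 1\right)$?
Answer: $\frac{8}{681} - \frac{8 i}{16167} \approx 0.011747 - 0.00049483 i$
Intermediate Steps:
$X{\left(B,h \right)} = - 7 \left(1 + h\right) \left(10 + B\right)$ ($X{\left(B,h \right)} = - 7 \left(B + 10\right) \left(h + 1\right) = - 7 \left(10 + B\right) \left(1 + h\right) = - 7 \left(1 + h\right) \left(10 + B\right)$)
$E{\left(S \right)} = \sqrt{-140 + S}$ ($E{\left(S \right)} = \sqrt{S - \left(700 + 7 \left(-4\right) 2 + 7 \left(\left(-4\right) 2\right) 9\right)} = \sqrt{S - \left(644 - 504\right)} = \sqrt{S + \left(-70 - 630 + 56 + 504\right)} = \sqrt{S - 140} = \sqrt{-140 + S}$)
$\frac{E{\left(-116 \right)}}{-32334} + \frac{V{\left(78 \right)}}{-8853} = \frac{\sqrt{-140 - 116}}{-32334} - \frac{104}{-8853} = \sqrt{-256} \left(- \frac{1}{32334}\right) - - \frac{8}{681} = 16 i \left(- \frac{1}{32334}\right) + \frac{8}{681} = - \frac{8 i}{16167} + \frac{8}{681} = \frac{8}{681} - \frac{8 i}{16167}$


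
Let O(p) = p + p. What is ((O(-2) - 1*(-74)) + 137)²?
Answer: 42849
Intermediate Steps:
O(p) = 2*p
((O(-2) - 1*(-74)) + 137)² = ((2*(-2) - 1*(-74)) + 137)² = ((-4 + 74) + 137)² = (70 + 137)² = 207² = 42849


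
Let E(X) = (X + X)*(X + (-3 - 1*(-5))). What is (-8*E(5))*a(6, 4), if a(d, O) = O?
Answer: -2240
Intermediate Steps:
E(X) = 2*X*(2 + X) (E(X) = (2*X)*(X + (-3 + 5)) = (2*X)*(X + 2) = (2*X)*(2 + X) = 2*X*(2 + X))
(-8*E(5))*a(6, 4) = -16*5*(2 + 5)*4 = -16*5*7*4 = -8*70*4 = -560*4 = -2240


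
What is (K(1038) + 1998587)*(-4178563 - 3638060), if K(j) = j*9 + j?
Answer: -15703337658441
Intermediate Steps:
K(j) = 10*j (K(j) = 9*j + j = 10*j)
(K(1038) + 1998587)*(-4178563 - 3638060) = (10*1038 + 1998587)*(-4178563 - 3638060) = (10380 + 1998587)*(-7816623) = 2008967*(-7816623) = -15703337658441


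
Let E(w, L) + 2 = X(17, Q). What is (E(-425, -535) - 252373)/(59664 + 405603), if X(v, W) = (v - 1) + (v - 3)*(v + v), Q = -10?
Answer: -83961/155089 ≈ -0.54137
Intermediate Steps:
X(v, W) = -1 + v + 2*v*(-3 + v) (X(v, W) = (-1 + v) + (-3 + v)*(2*v) = (-1 + v) + 2*v*(-3 + v) = -1 + v + 2*v*(-3 + v))
E(w, L) = 490 (E(w, L) = -2 + (-1 - 5*17 + 2*17²) = -2 + (-1 - 85 + 2*289) = -2 + (-1 - 85 + 578) = -2 + 492 = 490)
(E(-425, -535) - 252373)/(59664 + 405603) = (490 - 252373)/(59664 + 405603) = -251883/465267 = -251883*1/465267 = -83961/155089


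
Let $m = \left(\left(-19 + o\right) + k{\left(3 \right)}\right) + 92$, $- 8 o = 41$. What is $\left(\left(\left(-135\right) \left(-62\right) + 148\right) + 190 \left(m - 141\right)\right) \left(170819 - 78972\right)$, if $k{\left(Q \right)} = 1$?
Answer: $- \frac{1905182321}{4} \approx -4.763 \cdot 10^{8}$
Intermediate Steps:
$o = - \frac{41}{8}$ ($o = \left(- \frac{1}{8}\right) 41 = - \frac{41}{8} \approx -5.125$)
$m = \frac{551}{8}$ ($m = \left(\left(-19 - \frac{41}{8}\right) + 1\right) + 92 = \left(- \frac{193}{8} + 1\right) + 92 = - \frac{185}{8} + 92 = \frac{551}{8} \approx 68.875$)
$\left(\left(\left(-135\right) \left(-62\right) + 148\right) + 190 \left(m - 141\right)\right) \left(170819 - 78972\right) = \left(\left(\left(-135\right) \left(-62\right) + 148\right) + 190 \left(\frac{551}{8} - 141\right)\right) \left(170819 - 78972\right) = \left(\left(8370 + 148\right) + 190 \left(- \frac{577}{8}\right)\right) 91847 = \left(8518 - \frac{54815}{4}\right) 91847 = \left(- \frac{20743}{4}\right) 91847 = - \frac{1905182321}{4}$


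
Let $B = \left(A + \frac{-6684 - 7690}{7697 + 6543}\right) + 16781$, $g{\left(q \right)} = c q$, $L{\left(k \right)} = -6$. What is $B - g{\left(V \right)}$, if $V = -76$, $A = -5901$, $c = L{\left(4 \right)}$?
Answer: $\frac{74211693}{7120} \approx 10423.0$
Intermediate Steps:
$c = -6$
$g{\left(q \right)} = - 6 q$
$B = \frac{77458413}{7120}$ ($B = \left(-5901 + \frac{-6684 - 7690}{7697 + 6543}\right) + 16781 = \left(-5901 - \frac{14374}{14240}\right) + 16781 = \left(-5901 - \frac{7187}{7120}\right) + 16781 = - \frac{42022307}{7120} + 16781 = \frac{77458413}{7120} \approx 10879.0$)
$B - g{\left(V \right)} = \frac{77458413}{7120} - \left(-6\right) \left(-76\right) = \frac{77458413}{7120} - 456 = \frac{74211693}{7120}$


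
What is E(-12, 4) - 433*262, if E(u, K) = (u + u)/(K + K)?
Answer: -113449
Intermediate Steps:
E(u, K) = u/K (E(u, K) = (2*u)/((2*K)) = (2*u)*(1/(2*K)) = u/K)
E(-12, 4) - 433*262 = -12/4 - 433*262 = -12*¼ - 113446 = -3 - 113446 = -113449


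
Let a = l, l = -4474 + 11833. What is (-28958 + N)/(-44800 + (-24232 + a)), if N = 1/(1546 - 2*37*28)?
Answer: 15231909/32439998 ≈ 0.46954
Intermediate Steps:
l = 7359
a = 7359
N = -1/526 (N = 1/(1546 - 74*28) = 1/(1546 - 2072) = 1/(-526) = -1/526 ≈ -0.0019011)
(-28958 + N)/(-44800 + (-24232 + a)) = (-28958 - 1/526)/(-44800 + (-24232 + 7359)) = -15231909/(526*(-44800 - 16873)) = -15231909/526/(-61673) = -15231909/526*(-1/61673) = 15231909/32439998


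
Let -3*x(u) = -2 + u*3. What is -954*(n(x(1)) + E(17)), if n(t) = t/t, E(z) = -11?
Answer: 9540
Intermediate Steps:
x(u) = ⅔ - u (x(u) = -(-2 + u*3)/3 = -(-2 + 3*u)/3 = ⅔ - u)
n(t) = 1
-954*(n(x(1)) + E(17)) = -954*(1 - 11) = -954*(-10) = 9540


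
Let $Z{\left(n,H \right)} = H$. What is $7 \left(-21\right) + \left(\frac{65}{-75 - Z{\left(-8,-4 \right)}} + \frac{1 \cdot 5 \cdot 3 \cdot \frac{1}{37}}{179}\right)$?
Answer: $- \frac{69553681}{470233} \approx -147.91$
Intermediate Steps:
$7 \left(-21\right) + \left(\frac{65}{-75 - Z{\left(-8,-4 \right)}} + \frac{1 \cdot 5 \cdot 3 \cdot \frac{1}{37}}{179}\right) = 7 \left(-21\right) + \left(\frac{65}{-75 - -4} + \frac{1 \cdot 5 \cdot 3 \cdot \frac{1}{37}}{179}\right) = -147 + \left(\frac{65}{-75 + 4} + 5 \cdot 3 \cdot \frac{1}{37} \cdot \frac{1}{179}\right) = -147 + \left(\frac{65}{-71} + 15 \cdot \frac{1}{37} \cdot \frac{1}{179}\right) = -147 + \left(65 \left(- \frac{1}{71}\right) + \frac{15}{37} \cdot \frac{1}{179}\right) = -147 + \left(- \frac{65}{71} + \frac{15}{6623}\right) = -147 - \frac{429430}{470233} = - \frac{69553681}{470233}$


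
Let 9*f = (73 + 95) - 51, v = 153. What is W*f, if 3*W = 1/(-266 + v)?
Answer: -13/339 ≈ -0.038348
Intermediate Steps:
W = -1/339 (W = 1/(3*(-266 + 153)) = (1/3)/(-113) = (1/3)*(-1/113) = -1/339 ≈ -0.0029499)
f = 13 (f = ((73 + 95) - 51)/9 = (168 - 51)/9 = (1/9)*117 = 13)
W*f = -1/339*13 = -13/339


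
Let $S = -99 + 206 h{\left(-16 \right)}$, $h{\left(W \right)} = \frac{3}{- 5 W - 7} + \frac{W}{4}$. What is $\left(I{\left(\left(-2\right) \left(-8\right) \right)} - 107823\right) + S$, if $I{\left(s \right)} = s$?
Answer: $- \frac{7936672}{73} \approx -1.0872 \cdot 10^{5}$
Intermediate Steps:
$h{\left(W \right)} = \frac{3}{-7 - 5 W} + \frac{W}{4}$ ($h{\left(W \right)} = \frac{3}{-7 - 5 W} + W \frac{1}{4} = \frac{3}{-7 - 5 W} + \frac{W}{4}$)
$S = - \frac{66761}{73}$ ($S = -99 + 206 \frac{-12 + 5 \left(-16\right)^{2} + 7 \left(-16\right)}{4 \left(7 + 5 \left(-16\right)\right)} = -99 + 206 \frac{-12 + 5 \cdot 256 - 112}{4 \left(7 - 80\right)} = -99 + 206 \frac{-12 + 1280 - 112}{4 \left(-73\right)} = -99 + 206 \cdot \frac{1}{4} \left(- \frac{1}{73}\right) 1156 = -99 + 206 \left(- \frac{289}{73}\right) = -99 - \frac{59534}{73} = - \frac{66761}{73} \approx -914.53$)
$\left(I{\left(\left(-2\right) \left(-8\right) \right)} - 107823\right) + S = \left(\left(-2\right) \left(-8\right) - 107823\right) - \frac{66761}{73} = \left(16 - 107823\right) - \frac{66761}{73} = -107807 - \frac{66761}{73} = - \frac{7936672}{73}$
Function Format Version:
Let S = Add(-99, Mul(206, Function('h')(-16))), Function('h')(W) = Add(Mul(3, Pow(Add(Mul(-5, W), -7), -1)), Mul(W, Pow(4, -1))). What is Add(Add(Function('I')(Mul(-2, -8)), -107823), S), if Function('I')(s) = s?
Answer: Rational(-7936672, 73) ≈ -1.0872e+5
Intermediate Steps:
Function('h')(W) = Add(Mul(3, Pow(Add(-7, Mul(-5, W)), -1)), Mul(Rational(1, 4), W)) (Function('h')(W) = Add(Mul(3, Pow(Add(-7, Mul(-5, W)), -1)), Mul(W, Rational(1, 4))) = Add(Mul(3, Pow(Add(-7, Mul(-5, W)), -1)), Mul(Rational(1, 4), W)))
S = Rational(-66761, 73) (S = Add(-99, Mul(206, Mul(Rational(1, 4), Pow(Add(7, Mul(5, -16)), -1), Add(-12, Mul(5, Pow(-16, 2)), Mul(7, -16))))) = Add(-99, Mul(206, Mul(Rational(1, 4), Pow(Add(7, -80), -1), Add(-12, Mul(5, 256), -112)))) = Add(-99, Mul(206, Mul(Rational(1, 4), Pow(-73, -1), Add(-12, 1280, -112)))) = Add(-99, Mul(206, Mul(Rational(1, 4), Rational(-1, 73), 1156))) = Add(-99, Mul(206, Rational(-289, 73))) = Add(-99, Rational(-59534, 73)) = Rational(-66761, 73) ≈ -914.53)
Add(Add(Function('I')(Mul(-2, -8)), -107823), S) = Add(Add(Mul(-2, -8), -107823), Rational(-66761, 73)) = Add(Add(16, -107823), Rational(-66761, 73)) = Add(-107807, Rational(-66761, 73)) = Rational(-7936672, 73)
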